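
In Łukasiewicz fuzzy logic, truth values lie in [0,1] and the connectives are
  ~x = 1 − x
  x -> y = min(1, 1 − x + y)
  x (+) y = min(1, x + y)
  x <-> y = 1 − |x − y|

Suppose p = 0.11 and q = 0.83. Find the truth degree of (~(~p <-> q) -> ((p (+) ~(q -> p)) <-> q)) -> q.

0.83

~p = 1 − 0.11 = 0.89
~p <-> q = 1 − |0.89 − 0.83| = 1 − 0.06 = 0.94
~(~p <-> q) = 1 − 0.94 = 0.06
q -> p = min(1, 1 − 0.83 + 0.11) = min(1, 0.28) = 0.28
~(q -> p) = 1 − 0.28 = 0.72
p (+) ~(q -> p) = min(1, 0.11 + 0.72) = min(1, 0.83) = 0.83
(p (+) ~(q -> p)) <-> q = 1 − |0.83 − 0.83| = 1 − 0.00 = 1.00
~(~p <-> q) -> ((p (+) ~(q -> p)) <-> q) = min(1, 1 − 0.06 + 1.00) = min(1, 1.94) = 1.00
(~(~p <-> q) -> ((p (+) ~(q -> p)) <-> q)) -> q = min(1, 1 − 1.00 + 0.83) = min(1, 0.83) = 0.83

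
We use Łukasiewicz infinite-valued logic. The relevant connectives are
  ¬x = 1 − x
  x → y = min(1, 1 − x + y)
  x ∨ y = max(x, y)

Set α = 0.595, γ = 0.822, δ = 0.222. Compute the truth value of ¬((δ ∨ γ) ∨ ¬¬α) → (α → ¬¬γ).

δ ∨ γ = max(0.222, 0.822) = 0.822
¬α = 1 − 0.595 = 0.405
¬¬α = 1 − 0.405 = 0.595
(δ ∨ γ) ∨ ¬¬α = max(0.822, 0.595) = 0.822
¬((δ ∨ γ) ∨ ¬¬α) = 1 − 0.822 = 0.178
¬γ = 1 − 0.822 = 0.178
¬¬γ = 1 − 0.178 = 0.822
α → ¬¬γ = min(1, 1 − 0.595 + 0.822) = min(1, 1.227) = 1.000
¬((δ ∨ γ) ∨ ¬¬α) → (α → ¬¬γ) = min(1, 1 − 0.178 + 1.000) = min(1, 1.822) = 1.000

1.000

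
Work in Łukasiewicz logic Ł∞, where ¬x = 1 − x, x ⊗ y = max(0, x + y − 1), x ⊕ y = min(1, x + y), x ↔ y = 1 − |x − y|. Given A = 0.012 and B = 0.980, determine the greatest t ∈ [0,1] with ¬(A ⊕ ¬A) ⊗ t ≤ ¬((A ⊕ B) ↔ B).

¬A = 1 − 0.012 = 0.988
A ⊕ ¬A = min(1, 0.012 + 0.988) = min(1, 1.000) = 1.000
¬(A ⊕ ¬A) = 1 − 1.000 = 0.000
So the left factor is ¬(A ⊕ ¬A) = 0.000.
A ⊕ B = min(1, 0.012 + 0.980) = min(1, 0.992) = 0.992
(A ⊕ B) ↔ B = 1 − |0.992 − 0.980| = 1 − 0.012 = 0.988
¬((A ⊕ B) ↔ B) = 1 − 0.988 = 0.012
So the right-hand bound is ¬((A ⊕ B) ↔ B) = 0.012.
The residuum of the Łukasiewicz t-norm gives the supremum: min(1, 1 − 0.000 + 0.012).
1 − 0.000 + 0.012 = 1.012, so t = min(1, 1.012) = 1.000.
Check: 0.000 ⊗ 1.000 = max(0, 0.000) = 0.000 ≤ 0.012.

1.000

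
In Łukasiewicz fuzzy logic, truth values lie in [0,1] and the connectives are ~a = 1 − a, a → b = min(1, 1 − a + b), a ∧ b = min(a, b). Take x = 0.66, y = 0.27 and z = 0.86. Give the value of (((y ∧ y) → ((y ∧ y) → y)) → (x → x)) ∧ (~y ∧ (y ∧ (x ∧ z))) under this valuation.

0.27

y ∧ y = min(0.27, 0.27) = 0.27
(y ∧ y) → y = min(1, 1 − 0.27 + 0.27) = min(1, 1.00) = 1.00
(y ∧ y) → ((y ∧ y) → y) = min(1, 1 − 0.27 + 1.00) = min(1, 1.73) = 1.00
x → x = min(1, 1 − 0.66 + 0.66) = min(1, 1.00) = 1.00
((y ∧ y) → ((y ∧ y) → y)) → (x → x) = min(1, 1 − 1.00 + 1.00) = min(1, 1.00) = 1.00
~y = 1 − 0.27 = 0.73
x ∧ z = min(0.66, 0.86) = 0.66
y ∧ (x ∧ z) = min(0.27, 0.66) = 0.27
~y ∧ (y ∧ (x ∧ z)) = min(0.73, 0.27) = 0.27
(((y ∧ y) → ((y ∧ y) → y)) → (x → x)) ∧ (~y ∧ (y ∧ (x ∧ z))) = min(1.00, 0.27) = 0.27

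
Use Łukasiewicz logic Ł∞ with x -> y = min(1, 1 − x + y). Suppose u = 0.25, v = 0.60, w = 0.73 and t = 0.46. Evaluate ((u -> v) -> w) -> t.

0.73

u -> v = min(1, 1 − 0.25 + 0.60) = min(1, 1.35) = 1.00
(u -> v) -> w = min(1, 1 − 1.00 + 0.73) = min(1, 0.73) = 0.73
((u -> v) -> w) -> t = min(1, 1 − 0.73 + 0.46) = min(1, 0.73) = 0.73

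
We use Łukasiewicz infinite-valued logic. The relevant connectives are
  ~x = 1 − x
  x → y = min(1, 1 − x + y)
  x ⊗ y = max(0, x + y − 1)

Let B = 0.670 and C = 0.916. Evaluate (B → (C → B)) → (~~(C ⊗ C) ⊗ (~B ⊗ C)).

C → B = min(1, 1 − 0.916 + 0.670) = min(1, 0.754) = 0.754
B → (C → B) = min(1, 1 − 0.670 + 0.754) = min(1, 1.084) = 1.000
C ⊗ C = max(0, 0.916 + 0.916 − 1) = max(0, 0.832) = 0.832
~(C ⊗ C) = 1 − 0.832 = 0.168
~~(C ⊗ C) = 1 − 0.168 = 0.832
~B = 1 − 0.670 = 0.330
~B ⊗ C = max(0, 0.330 + 0.916 − 1) = max(0, 0.246) = 0.246
~~(C ⊗ C) ⊗ (~B ⊗ C) = max(0, 0.832 + 0.246 − 1) = max(0, 0.078) = 0.078
(B → (C → B)) → (~~(C ⊗ C) ⊗ (~B ⊗ C)) = min(1, 1 − 1.000 + 0.078) = min(1, 0.078) = 0.078

0.078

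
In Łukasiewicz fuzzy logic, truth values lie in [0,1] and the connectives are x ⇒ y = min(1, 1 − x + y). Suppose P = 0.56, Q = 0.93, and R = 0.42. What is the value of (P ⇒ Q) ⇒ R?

P ⇒ Q = min(1, 1 − 0.56 + 0.93) = min(1, 1.37) = 1.00
(P ⇒ Q) ⇒ R = min(1, 1 − 1.00 + 0.42) = min(1, 0.42) = 0.42

0.42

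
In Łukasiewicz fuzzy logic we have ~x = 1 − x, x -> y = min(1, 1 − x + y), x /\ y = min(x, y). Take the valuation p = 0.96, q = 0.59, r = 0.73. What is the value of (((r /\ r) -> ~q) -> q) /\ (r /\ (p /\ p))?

0.73

r /\ r = min(0.73, 0.73) = 0.73
~q = 1 − 0.59 = 0.41
(r /\ r) -> ~q = min(1, 1 − 0.73 + 0.41) = min(1, 0.68) = 0.68
((r /\ r) -> ~q) -> q = min(1, 1 − 0.68 + 0.59) = min(1, 0.91) = 0.91
p /\ p = min(0.96, 0.96) = 0.96
r /\ (p /\ p) = min(0.73, 0.96) = 0.73
(((r /\ r) -> ~q) -> q) /\ (r /\ (p /\ p)) = min(0.91, 0.73) = 0.73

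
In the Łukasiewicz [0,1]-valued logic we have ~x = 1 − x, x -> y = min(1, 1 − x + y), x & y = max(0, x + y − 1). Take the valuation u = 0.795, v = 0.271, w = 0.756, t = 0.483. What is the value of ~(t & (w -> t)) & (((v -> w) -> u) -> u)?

w -> t = min(1, 1 − 0.756 + 0.483) = min(1, 0.727) = 0.727
t & (w -> t) = max(0, 0.483 + 0.727 − 1) = max(0, 0.210) = 0.210
~(t & (w -> t)) = 1 − 0.210 = 0.790
v -> w = min(1, 1 − 0.271 + 0.756) = min(1, 1.485) = 1.000
(v -> w) -> u = min(1, 1 − 1.000 + 0.795) = min(1, 0.795) = 0.795
((v -> w) -> u) -> u = min(1, 1 − 0.795 + 0.795) = min(1, 1.000) = 1.000
~(t & (w -> t)) & (((v -> w) -> u) -> u) = max(0, 0.790 + 1.000 − 1) = max(0, 0.790) = 0.790

0.790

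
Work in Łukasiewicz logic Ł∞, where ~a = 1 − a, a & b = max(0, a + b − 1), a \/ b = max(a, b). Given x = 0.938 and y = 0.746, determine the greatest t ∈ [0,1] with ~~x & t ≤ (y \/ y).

~x = 1 − 0.938 = 0.062
~~x = 1 − 0.062 = 0.938
So the left factor is ~~x = 0.938.
y \/ y = max(0.746, 0.746) = 0.746
So the right-hand bound is y \/ y = 0.746.
The residuum of the Łukasiewicz t-norm gives the supremum: min(1, 1 − 0.938 + 0.746).
1 − 0.938 + 0.746 = 0.808, so t = min(1, 0.808) = 0.808.
Check: 0.938 & 0.808 = max(0, 0.746) = 0.746 ≤ 0.746.

0.808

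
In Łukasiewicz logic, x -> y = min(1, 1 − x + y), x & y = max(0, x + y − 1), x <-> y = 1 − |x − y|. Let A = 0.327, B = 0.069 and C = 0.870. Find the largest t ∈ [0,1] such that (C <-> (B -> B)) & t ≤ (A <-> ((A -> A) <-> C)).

0.587

B -> B = min(1, 1 − 0.069 + 0.069) = min(1, 1.000) = 1.000
C <-> (B -> B) = 1 − |0.870 − 1.000| = 1 − 0.130 = 0.870
So the left factor is C <-> (B -> B) = 0.870.
A -> A = min(1, 1 − 0.327 + 0.327) = min(1, 1.000) = 1.000
(A -> A) <-> C = 1 − |1.000 − 0.870| = 1 − 0.130 = 0.870
A <-> ((A -> A) <-> C) = 1 − |0.327 − 0.870| = 1 − 0.543 = 0.457
So the right-hand bound is A <-> ((A -> A) <-> C) = 0.457.
The residuum of the Łukasiewicz t-norm gives the supremum: min(1, 1 − 0.870 + 0.457).
1 − 0.870 + 0.457 = 0.587, so t = min(1, 0.587) = 0.587.
Check: 0.870 & 0.587 = max(0, 0.457) = 0.457 ≤ 0.457.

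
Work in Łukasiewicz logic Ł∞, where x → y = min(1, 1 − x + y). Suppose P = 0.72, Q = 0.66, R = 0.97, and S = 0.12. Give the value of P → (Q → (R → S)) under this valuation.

0.77

R → S = min(1, 1 − 0.97 + 0.12) = min(1, 0.15) = 0.15
Q → (R → S) = min(1, 1 − 0.66 + 0.15) = min(1, 0.49) = 0.49
P → (Q → (R → S)) = min(1, 1 − 0.72 + 0.49) = min(1, 0.77) = 0.77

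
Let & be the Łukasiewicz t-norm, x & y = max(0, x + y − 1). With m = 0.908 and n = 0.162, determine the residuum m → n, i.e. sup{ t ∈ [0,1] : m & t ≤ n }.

0.254

The residuum of the Łukasiewicz t-norm gives the supremum: min(1, 1 − 0.908 + 0.162).
1 − 0.908 + 0.162 = 0.254, so t = min(1, 0.254) = 0.254.
Check: 0.908 & 0.254 = max(0, 0.162) = 0.162 ≤ 0.162.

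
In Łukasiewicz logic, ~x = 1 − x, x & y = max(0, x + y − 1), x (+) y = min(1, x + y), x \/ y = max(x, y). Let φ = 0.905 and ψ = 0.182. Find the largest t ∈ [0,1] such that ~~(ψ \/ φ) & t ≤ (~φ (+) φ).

1.000

ψ \/ φ = max(0.182, 0.905) = 0.905
~(ψ \/ φ) = 1 − 0.905 = 0.095
~~(ψ \/ φ) = 1 − 0.095 = 0.905
So the left factor is ~~(ψ \/ φ) = 0.905.
~φ = 1 − 0.905 = 0.095
~φ (+) φ = min(1, 0.095 + 0.905) = min(1, 1.000) = 1.000
So the right-hand bound is ~φ (+) φ = 1.000.
The residuum of the Łukasiewicz t-norm gives the supremum: min(1, 1 − 0.905 + 1.000).
1 − 0.905 + 1.000 = 1.095, so t = min(1, 1.095) = 1.000.
Check: 0.905 & 1.000 = max(0, 0.905) = 0.905 ≤ 1.000.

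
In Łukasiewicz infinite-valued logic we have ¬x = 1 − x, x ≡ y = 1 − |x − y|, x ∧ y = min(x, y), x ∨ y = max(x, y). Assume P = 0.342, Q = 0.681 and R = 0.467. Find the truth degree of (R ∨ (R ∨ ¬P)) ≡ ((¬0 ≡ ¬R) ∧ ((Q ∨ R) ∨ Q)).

0.875

¬P = 1 − 0.342 = 0.658
R ∨ ¬P = max(0.467, 0.658) = 0.658
R ∨ (R ∨ ¬P) = max(0.467, 0.658) = 0.658
¬0 = 1 − 0.000 = 1.000
¬R = 1 − 0.467 = 0.533
¬0 ≡ ¬R = 1 − |1.000 − 0.533| = 1 − 0.467 = 0.533
Q ∨ R = max(0.681, 0.467) = 0.681
(Q ∨ R) ∨ Q = max(0.681, 0.681) = 0.681
(¬0 ≡ ¬R) ∧ ((Q ∨ R) ∨ Q) = min(0.533, 0.681) = 0.533
(R ∨ (R ∨ ¬P)) ≡ ((¬0 ≡ ¬R) ∧ ((Q ∨ R) ∨ Q)) = 1 − |0.658 − 0.533| = 1 − 0.125 = 0.875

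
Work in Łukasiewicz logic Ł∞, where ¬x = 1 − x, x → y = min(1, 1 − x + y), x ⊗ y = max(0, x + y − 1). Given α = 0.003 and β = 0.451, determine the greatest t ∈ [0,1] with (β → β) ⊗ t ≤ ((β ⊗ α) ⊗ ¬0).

β → β = min(1, 1 − 0.451 + 0.451) = min(1, 1.000) = 1.000
So the left factor is β → β = 1.000.
β ⊗ α = max(0, 0.451 + 0.003 − 1) = max(0, -0.546) = 0.000
¬0 = 1 − 0.000 = 1.000
(β ⊗ α) ⊗ ¬0 = max(0, 0.000 + 1.000 − 1) = max(0, 0.000) = 0.000
So the right-hand bound is (β ⊗ α) ⊗ ¬0 = 0.000.
The residuum of the Łukasiewicz t-norm gives the supremum: min(1, 1 − 1.000 + 0.000).
1 − 1.000 + 0.000 = 0.000, so t = min(1, 0.000) = 0.000.
Check: 1.000 ⊗ 0.000 = max(0, 0.000) = 0.000 ≤ 0.000.

0.000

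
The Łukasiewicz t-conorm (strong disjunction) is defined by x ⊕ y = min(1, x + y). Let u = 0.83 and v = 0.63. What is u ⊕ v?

u ⊕ v = min(1, 0.83 + 0.63) = min(1, 1.46) = 1.00
For comparison, the Gödel t-conorm max(x, y) would give 0.83.

1.00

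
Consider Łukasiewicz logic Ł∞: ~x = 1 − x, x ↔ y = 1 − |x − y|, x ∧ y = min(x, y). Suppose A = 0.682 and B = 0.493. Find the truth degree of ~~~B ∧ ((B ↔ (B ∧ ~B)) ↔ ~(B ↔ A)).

~B = 1 − 0.493 = 0.507
~~B = 1 − 0.507 = 0.493
~~~B = 1 − 0.493 = 0.507
B ∧ ~B = min(0.493, 0.507) = 0.493
B ↔ (B ∧ ~B) = 1 − |0.493 − 0.493| = 1 − 0.000 = 1.000
B ↔ A = 1 − |0.493 − 0.682| = 1 − 0.189 = 0.811
~(B ↔ A) = 1 − 0.811 = 0.189
(B ↔ (B ∧ ~B)) ↔ ~(B ↔ A) = 1 − |1.000 − 0.189| = 1 − 0.811 = 0.189
~~~B ∧ ((B ↔ (B ∧ ~B)) ↔ ~(B ↔ A)) = min(0.507, 0.189) = 0.189

0.189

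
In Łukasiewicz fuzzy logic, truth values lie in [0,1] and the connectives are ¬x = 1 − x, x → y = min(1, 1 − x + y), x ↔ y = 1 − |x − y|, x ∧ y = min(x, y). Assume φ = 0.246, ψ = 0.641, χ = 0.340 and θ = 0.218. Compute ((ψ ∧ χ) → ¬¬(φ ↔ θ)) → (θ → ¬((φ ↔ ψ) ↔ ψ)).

0.818

ψ ∧ χ = min(0.641, 0.340) = 0.340
φ ↔ θ = 1 − |0.246 − 0.218| = 1 − 0.028 = 0.972
¬(φ ↔ θ) = 1 − 0.972 = 0.028
¬¬(φ ↔ θ) = 1 − 0.028 = 0.972
(ψ ∧ χ) → ¬¬(φ ↔ θ) = min(1, 1 − 0.340 + 0.972) = min(1, 1.632) = 1.000
φ ↔ ψ = 1 − |0.246 − 0.641| = 1 − 0.395 = 0.605
(φ ↔ ψ) ↔ ψ = 1 − |0.605 − 0.641| = 1 − 0.036 = 0.964
¬((φ ↔ ψ) ↔ ψ) = 1 − 0.964 = 0.036
θ → ¬((φ ↔ ψ) ↔ ψ) = min(1, 1 − 0.218 + 0.036) = min(1, 0.818) = 0.818
((ψ ∧ χ) → ¬¬(φ ↔ θ)) → (θ → ¬((φ ↔ ψ) ↔ ψ)) = min(1, 1 − 1.000 + 0.818) = min(1, 0.818) = 0.818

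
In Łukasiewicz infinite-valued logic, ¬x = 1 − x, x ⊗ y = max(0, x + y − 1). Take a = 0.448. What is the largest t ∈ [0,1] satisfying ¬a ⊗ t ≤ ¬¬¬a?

1.000

¬a = 1 − 0.448 = 0.552
So the left factor is ¬a = 0.552.
¬¬a = 1 − 0.552 = 0.448
¬¬¬a = 1 − 0.448 = 0.552
So the right-hand bound is ¬¬¬a = 0.552.
The residuum of the Łukasiewicz t-norm gives the supremum: min(1, 1 − 0.552 + 0.552).
1 − 0.552 + 0.552 = 1.000, so t = min(1, 1.000) = 1.000.
Check: 0.552 ⊗ 1.000 = max(0, 0.552) = 0.552 ≤ 0.552.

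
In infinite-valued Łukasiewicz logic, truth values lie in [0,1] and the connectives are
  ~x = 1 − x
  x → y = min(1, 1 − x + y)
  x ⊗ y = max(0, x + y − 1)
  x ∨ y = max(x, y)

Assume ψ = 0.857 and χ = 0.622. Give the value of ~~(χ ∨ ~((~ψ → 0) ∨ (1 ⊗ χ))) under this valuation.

~ψ = 1 − 0.857 = 0.143
~ψ → 0 = min(1, 1 − 0.143 + 0.000) = min(1, 0.857) = 0.857
1 ⊗ χ = max(0, 1.000 + 0.622 − 1) = max(0, 0.622) = 0.622
(~ψ → 0) ∨ (1 ⊗ χ) = max(0.857, 0.622) = 0.857
~((~ψ → 0) ∨ (1 ⊗ χ)) = 1 − 0.857 = 0.143
χ ∨ ~((~ψ → 0) ∨ (1 ⊗ χ)) = max(0.622, 0.143) = 0.622
~(χ ∨ ~((~ψ → 0) ∨ (1 ⊗ χ))) = 1 − 0.622 = 0.378
~~(χ ∨ ~((~ψ → 0) ∨ (1 ⊗ χ))) = 1 − 0.378 = 0.622

0.622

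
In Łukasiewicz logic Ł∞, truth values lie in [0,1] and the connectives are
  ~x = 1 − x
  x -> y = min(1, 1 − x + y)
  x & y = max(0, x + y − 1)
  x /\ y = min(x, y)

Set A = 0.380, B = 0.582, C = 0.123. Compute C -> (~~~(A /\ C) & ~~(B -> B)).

A /\ C = min(0.380, 0.123) = 0.123
~(A /\ C) = 1 − 0.123 = 0.877
~~(A /\ C) = 1 − 0.877 = 0.123
~~~(A /\ C) = 1 − 0.123 = 0.877
B -> B = min(1, 1 − 0.582 + 0.582) = min(1, 1.000) = 1.000
~(B -> B) = 1 − 1.000 = 0.000
~~(B -> B) = 1 − 0.000 = 1.000
~~~(A /\ C) & ~~(B -> B) = max(0, 0.877 + 1.000 − 1) = max(0, 0.877) = 0.877
C -> (~~~(A /\ C) & ~~(B -> B)) = min(1, 1 − 0.123 + 0.877) = min(1, 1.754) = 1.000

1.000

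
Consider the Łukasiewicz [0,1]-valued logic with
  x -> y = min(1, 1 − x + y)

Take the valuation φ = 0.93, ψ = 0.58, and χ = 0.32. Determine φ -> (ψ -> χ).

0.81

ψ -> χ = min(1, 1 − 0.58 + 0.32) = min(1, 0.74) = 0.74
φ -> (ψ -> χ) = min(1, 1 − 0.93 + 0.74) = min(1, 0.81) = 0.81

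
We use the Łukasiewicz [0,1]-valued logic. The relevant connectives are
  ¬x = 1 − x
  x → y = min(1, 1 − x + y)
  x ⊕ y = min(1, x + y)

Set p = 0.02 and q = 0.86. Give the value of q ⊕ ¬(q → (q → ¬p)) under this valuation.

0.86

¬p = 1 − 0.02 = 0.98
q → ¬p = min(1, 1 − 0.86 + 0.98) = min(1, 1.12) = 1.00
q → (q → ¬p) = min(1, 1 − 0.86 + 1.00) = min(1, 1.14) = 1.00
¬(q → (q → ¬p)) = 1 − 1.00 = 0.00
q ⊕ ¬(q → (q → ¬p)) = min(1, 0.86 + 0.00) = min(1, 0.86) = 0.86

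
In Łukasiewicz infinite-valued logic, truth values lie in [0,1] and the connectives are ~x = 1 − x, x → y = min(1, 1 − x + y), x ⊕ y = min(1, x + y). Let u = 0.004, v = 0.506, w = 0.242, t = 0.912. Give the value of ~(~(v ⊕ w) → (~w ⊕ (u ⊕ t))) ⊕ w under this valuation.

0.242

v ⊕ w = min(1, 0.506 + 0.242) = min(1, 0.748) = 0.748
~(v ⊕ w) = 1 − 0.748 = 0.252
~w = 1 − 0.242 = 0.758
u ⊕ t = min(1, 0.004 + 0.912) = min(1, 0.916) = 0.916
~w ⊕ (u ⊕ t) = min(1, 0.758 + 0.916) = min(1, 1.674) = 1.000
~(v ⊕ w) → (~w ⊕ (u ⊕ t)) = min(1, 1 − 0.252 + 1.000) = min(1, 1.748) = 1.000
~(~(v ⊕ w) → (~w ⊕ (u ⊕ t))) = 1 − 1.000 = 0.000
~(~(v ⊕ w) → (~w ⊕ (u ⊕ t))) ⊕ w = min(1, 0.000 + 0.242) = min(1, 0.242) = 0.242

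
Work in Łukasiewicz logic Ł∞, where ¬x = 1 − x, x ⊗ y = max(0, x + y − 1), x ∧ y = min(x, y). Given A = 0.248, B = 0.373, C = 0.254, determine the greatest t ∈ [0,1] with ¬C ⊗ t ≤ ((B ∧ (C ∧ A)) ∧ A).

0.502

¬C = 1 − 0.254 = 0.746
So the left factor is ¬C = 0.746.
C ∧ A = min(0.254, 0.248) = 0.248
B ∧ (C ∧ A) = min(0.373, 0.248) = 0.248
(B ∧ (C ∧ A)) ∧ A = min(0.248, 0.248) = 0.248
So the right-hand bound is (B ∧ (C ∧ A)) ∧ A = 0.248.
The residuum of the Łukasiewicz t-norm gives the supremum: min(1, 1 − 0.746 + 0.248).
1 − 0.746 + 0.248 = 0.502, so t = min(1, 0.502) = 0.502.
Check: 0.746 ⊗ 0.502 = max(0, 0.248) = 0.248 ≤ 0.248.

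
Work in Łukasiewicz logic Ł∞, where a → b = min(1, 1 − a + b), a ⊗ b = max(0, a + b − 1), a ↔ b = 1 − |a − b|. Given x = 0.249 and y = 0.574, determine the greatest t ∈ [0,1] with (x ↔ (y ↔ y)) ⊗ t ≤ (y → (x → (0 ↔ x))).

y ↔ y = 1 − |0.574 − 0.574| = 1 − 0.000 = 1.000
x ↔ (y ↔ y) = 1 − |0.249 − 1.000| = 1 − 0.751 = 0.249
So the left factor is x ↔ (y ↔ y) = 0.249.
0 ↔ x = 1 − |0.000 − 0.249| = 1 − 0.249 = 0.751
x → (0 ↔ x) = min(1, 1 − 0.249 + 0.751) = min(1, 1.502) = 1.000
y → (x → (0 ↔ x)) = min(1, 1 − 0.574 + 1.000) = min(1, 1.426) = 1.000
So the right-hand bound is y → (x → (0 ↔ x)) = 1.000.
The residuum of the Łukasiewicz t-norm gives the supremum: min(1, 1 − 0.249 + 1.000).
1 − 0.249 + 1.000 = 1.751, so t = min(1, 1.751) = 1.000.
Check: 0.249 ⊗ 1.000 = max(0, 0.249) = 0.249 ≤ 1.000.

1.000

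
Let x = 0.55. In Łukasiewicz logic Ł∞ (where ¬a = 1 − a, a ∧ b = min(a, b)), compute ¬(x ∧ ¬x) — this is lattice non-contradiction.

0.55

¬x = 1 − 0.55 = 0.45
x ∧ ¬x = min(0.55, 0.45) = 0.45
¬(x ∧ ¬x) = 1 − 0.45 = 0.55
(The value 0.55 < 1 shows this instance is not satisfied; not a Ł∞-tautology — its value is 1 − min(a, 1−a).)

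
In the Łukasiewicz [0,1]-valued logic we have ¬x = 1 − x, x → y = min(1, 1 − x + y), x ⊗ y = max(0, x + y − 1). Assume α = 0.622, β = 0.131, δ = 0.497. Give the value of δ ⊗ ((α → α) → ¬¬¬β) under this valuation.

α → α = min(1, 1 − 0.622 + 0.622) = min(1, 1.000) = 1.000
¬β = 1 − 0.131 = 0.869
¬¬β = 1 − 0.869 = 0.131
¬¬¬β = 1 − 0.131 = 0.869
(α → α) → ¬¬¬β = min(1, 1 − 1.000 + 0.869) = min(1, 0.869) = 0.869
δ ⊗ ((α → α) → ¬¬¬β) = max(0, 0.497 + 0.869 − 1) = max(0, 0.366) = 0.366

0.366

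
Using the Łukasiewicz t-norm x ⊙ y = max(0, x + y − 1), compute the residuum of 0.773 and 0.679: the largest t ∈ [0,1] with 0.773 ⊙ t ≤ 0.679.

0.906

The residuum of the Łukasiewicz t-norm gives the supremum: min(1, 1 − 0.773 + 0.679).
1 − 0.773 + 0.679 = 0.906, so t = min(1, 0.906) = 0.906.
Check: 0.773 ⊙ 0.906 = max(0, 0.679) = 0.679 ≤ 0.679.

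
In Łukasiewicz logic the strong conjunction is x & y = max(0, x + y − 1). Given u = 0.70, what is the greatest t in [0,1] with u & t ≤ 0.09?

The residuum of the Łukasiewicz t-norm gives the supremum: min(1, 1 − 0.70 + 0.09).
1 − 0.70 + 0.09 = 0.39, so t = min(1, 0.39) = 0.39.
Check: 0.70 & 0.39 = max(0, 0.09) = 0.09 ≤ 0.09.

0.39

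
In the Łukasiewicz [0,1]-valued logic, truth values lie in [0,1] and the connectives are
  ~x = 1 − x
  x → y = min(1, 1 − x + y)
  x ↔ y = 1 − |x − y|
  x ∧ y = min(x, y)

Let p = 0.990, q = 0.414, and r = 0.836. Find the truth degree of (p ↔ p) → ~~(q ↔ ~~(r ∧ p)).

p ↔ p = 1 − |0.990 − 0.990| = 1 − 0.000 = 1.000
r ∧ p = min(0.836, 0.990) = 0.836
~(r ∧ p) = 1 − 0.836 = 0.164
~~(r ∧ p) = 1 − 0.164 = 0.836
q ↔ ~~(r ∧ p) = 1 − |0.414 − 0.836| = 1 − 0.422 = 0.578
~(q ↔ ~~(r ∧ p)) = 1 − 0.578 = 0.422
~~(q ↔ ~~(r ∧ p)) = 1 − 0.422 = 0.578
(p ↔ p) → ~~(q ↔ ~~(r ∧ p)) = min(1, 1 − 1.000 + 0.578) = min(1, 0.578) = 0.578

0.578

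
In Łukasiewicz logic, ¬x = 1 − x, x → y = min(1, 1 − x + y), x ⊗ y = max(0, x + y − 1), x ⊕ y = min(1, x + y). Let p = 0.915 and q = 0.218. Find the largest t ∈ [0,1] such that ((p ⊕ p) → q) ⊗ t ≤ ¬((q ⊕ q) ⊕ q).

1.000

p ⊕ p = min(1, 0.915 + 0.915) = min(1, 1.830) = 1.000
(p ⊕ p) → q = min(1, 1 − 1.000 + 0.218) = min(1, 0.218) = 0.218
So the left factor is (p ⊕ p) → q = 0.218.
q ⊕ q = min(1, 0.218 + 0.218) = min(1, 0.436) = 0.436
(q ⊕ q) ⊕ q = min(1, 0.436 + 0.218) = min(1, 0.654) = 0.654
¬((q ⊕ q) ⊕ q) = 1 − 0.654 = 0.346
So the right-hand bound is ¬((q ⊕ q) ⊕ q) = 0.346.
The residuum of the Łukasiewicz t-norm gives the supremum: min(1, 1 − 0.218 + 0.346).
1 − 0.218 + 0.346 = 1.128, so t = min(1, 1.128) = 1.000.
Check: 0.218 ⊗ 1.000 = max(0, 0.218) = 0.218 ≤ 0.346.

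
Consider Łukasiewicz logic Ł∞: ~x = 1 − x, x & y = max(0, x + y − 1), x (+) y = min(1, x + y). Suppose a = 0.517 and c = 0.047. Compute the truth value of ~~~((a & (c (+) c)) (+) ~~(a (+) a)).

c (+) c = min(1, 0.047 + 0.047) = min(1, 0.094) = 0.094
a & (c (+) c) = max(0, 0.517 + 0.094 − 1) = max(0, -0.389) = 0.000
a (+) a = min(1, 0.517 + 0.517) = min(1, 1.034) = 1.000
~(a (+) a) = 1 − 1.000 = 0.000
~~(a (+) a) = 1 − 0.000 = 1.000
(a & (c (+) c)) (+) ~~(a (+) a) = min(1, 0.000 + 1.000) = min(1, 1.000) = 1.000
~((a & (c (+) c)) (+) ~~(a (+) a)) = 1 − 1.000 = 0.000
~~((a & (c (+) c)) (+) ~~(a (+) a)) = 1 − 0.000 = 1.000
~~~((a & (c (+) c)) (+) ~~(a (+) a)) = 1 − 1.000 = 0.000

0.000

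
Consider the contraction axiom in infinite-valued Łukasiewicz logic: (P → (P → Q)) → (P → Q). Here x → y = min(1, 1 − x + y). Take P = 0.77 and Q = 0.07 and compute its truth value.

0.77

P → Q = min(1, 1 − 0.77 + 0.07) = min(1, 0.30) = 0.30
P → (P → Q) = min(1, 1 − 0.77 + 0.30) = min(1, 0.53) = 0.53
(P → (P → Q)) → (P → Q) = min(1, 1 − 0.53 + 0.30) = min(1, 0.77) = 0.77
(The value 0.77 < 1 shows this instance is not satisfied; fails in Ł∞ (the t-norm is not idempotent).)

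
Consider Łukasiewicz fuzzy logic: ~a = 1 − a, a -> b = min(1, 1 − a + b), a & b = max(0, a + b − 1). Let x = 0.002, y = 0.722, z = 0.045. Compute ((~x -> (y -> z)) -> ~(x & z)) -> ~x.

~x = 1 − 0.002 = 0.998
y -> z = min(1, 1 − 0.722 + 0.045) = min(1, 0.323) = 0.323
~x -> (y -> z) = min(1, 1 − 0.998 + 0.323) = min(1, 0.325) = 0.325
x & z = max(0, 0.002 + 0.045 − 1) = max(0, -0.953) = 0.000
~(x & z) = 1 − 0.000 = 1.000
(~x -> (y -> z)) -> ~(x & z) = min(1, 1 − 0.325 + 1.000) = min(1, 1.675) = 1.000
((~x -> (y -> z)) -> ~(x & z)) -> ~x = min(1, 1 − 1.000 + 0.998) = min(1, 0.998) = 0.998

0.998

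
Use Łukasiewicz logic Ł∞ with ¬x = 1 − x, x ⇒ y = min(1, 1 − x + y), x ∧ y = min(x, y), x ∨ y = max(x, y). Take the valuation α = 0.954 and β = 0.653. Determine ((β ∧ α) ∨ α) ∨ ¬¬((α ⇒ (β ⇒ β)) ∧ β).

β ∧ α = min(0.653, 0.954) = 0.653
(β ∧ α) ∨ α = max(0.653, 0.954) = 0.954
β ⇒ β = min(1, 1 − 0.653 + 0.653) = min(1, 1.000) = 1.000
α ⇒ (β ⇒ β) = min(1, 1 − 0.954 + 1.000) = min(1, 1.046) = 1.000
(α ⇒ (β ⇒ β)) ∧ β = min(1.000, 0.653) = 0.653
¬((α ⇒ (β ⇒ β)) ∧ β) = 1 − 0.653 = 0.347
¬¬((α ⇒ (β ⇒ β)) ∧ β) = 1 − 0.347 = 0.653
((β ∧ α) ∨ α) ∨ ¬¬((α ⇒ (β ⇒ β)) ∧ β) = max(0.954, 0.653) = 0.954

0.954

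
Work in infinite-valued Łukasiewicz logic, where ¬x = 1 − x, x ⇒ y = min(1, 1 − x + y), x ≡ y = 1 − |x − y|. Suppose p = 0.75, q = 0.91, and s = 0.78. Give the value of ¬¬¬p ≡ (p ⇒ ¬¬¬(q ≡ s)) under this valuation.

¬p = 1 − 0.75 = 0.25
¬¬p = 1 − 0.25 = 0.75
¬¬¬p = 1 − 0.75 = 0.25
q ≡ s = 1 − |0.91 − 0.78| = 1 − 0.13 = 0.87
¬(q ≡ s) = 1 − 0.87 = 0.13
¬¬(q ≡ s) = 1 − 0.13 = 0.87
¬¬¬(q ≡ s) = 1 − 0.87 = 0.13
p ⇒ ¬¬¬(q ≡ s) = min(1, 1 − 0.75 + 0.13) = min(1, 0.38) = 0.38
¬¬¬p ≡ (p ⇒ ¬¬¬(q ≡ s)) = 1 − |0.25 − 0.38| = 1 − 0.13 = 0.87

0.87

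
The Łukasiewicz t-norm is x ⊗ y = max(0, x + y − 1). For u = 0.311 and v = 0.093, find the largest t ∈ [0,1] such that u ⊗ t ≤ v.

0.782

The residuum of the Łukasiewicz t-norm gives the supremum: min(1, 1 − 0.311 + 0.093).
1 − 0.311 + 0.093 = 0.782, so t = min(1, 0.782) = 0.782.
Check: 0.311 ⊗ 0.782 = max(0, 0.093) = 0.093 ≤ 0.093.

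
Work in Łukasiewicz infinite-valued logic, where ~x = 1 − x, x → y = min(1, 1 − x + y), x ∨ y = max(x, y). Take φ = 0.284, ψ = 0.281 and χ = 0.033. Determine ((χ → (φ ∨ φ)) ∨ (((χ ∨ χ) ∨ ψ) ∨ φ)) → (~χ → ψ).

0.314

φ ∨ φ = max(0.284, 0.284) = 0.284
χ → (φ ∨ φ) = min(1, 1 − 0.033 + 0.284) = min(1, 1.251) = 1.000
χ ∨ χ = max(0.033, 0.033) = 0.033
(χ ∨ χ) ∨ ψ = max(0.033, 0.281) = 0.281
((χ ∨ χ) ∨ ψ) ∨ φ = max(0.281, 0.284) = 0.284
(χ → (φ ∨ φ)) ∨ (((χ ∨ χ) ∨ ψ) ∨ φ) = max(1.000, 0.284) = 1.000
~χ = 1 − 0.033 = 0.967
~χ → ψ = min(1, 1 − 0.967 + 0.281) = min(1, 0.314) = 0.314
((χ → (φ ∨ φ)) ∨ (((χ ∨ χ) ∨ ψ) ∨ φ)) → (~χ → ψ) = min(1, 1 − 1.000 + 0.314) = min(1, 0.314) = 0.314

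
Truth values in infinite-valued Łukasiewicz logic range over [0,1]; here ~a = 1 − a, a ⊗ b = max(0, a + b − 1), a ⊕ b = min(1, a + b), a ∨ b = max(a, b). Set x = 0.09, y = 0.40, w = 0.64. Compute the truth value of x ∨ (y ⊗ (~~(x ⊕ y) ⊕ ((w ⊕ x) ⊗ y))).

x ⊕ y = min(1, 0.09 + 0.40) = min(1, 0.49) = 0.49
~(x ⊕ y) = 1 − 0.49 = 0.51
~~(x ⊕ y) = 1 − 0.51 = 0.49
w ⊕ x = min(1, 0.64 + 0.09) = min(1, 0.73) = 0.73
(w ⊕ x) ⊗ y = max(0, 0.73 + 0.40 − 1) = max(0, 0.13) = 0.13
~~(x ⊕ y) ⊕ ((w ⊕ x) ⊗ y) = min(1, 0.49 + 0.13) = min(1, 0.62) = 0.62
y ⊗ (~~(x ⊕ y) ⊕ ((w ⊕ x) ⊗ y)) = max(0, 0.40 + 0.62 − 1) = max(0, 0.02) = 0.02
x ∨ (y ⊗ (~~(x ⊕ y) ⊕ ((w ⊕ x) ⊗ y))) = max(0.09, 0.02) = 0.09

0.09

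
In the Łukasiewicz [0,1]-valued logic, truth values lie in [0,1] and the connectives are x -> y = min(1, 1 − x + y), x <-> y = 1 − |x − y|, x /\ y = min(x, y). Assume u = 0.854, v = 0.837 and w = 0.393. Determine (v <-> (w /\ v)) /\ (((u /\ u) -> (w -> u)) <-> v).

w /\ v = min(0.393, 0.837) = 0.393
v <-> (w /\ v) = 1 − |0.837 − 0.393| = 1 − 0.444 = 0.556
u /\ u = min(0.854, 0.854) = 0.854
w -> u = min(1, 1 − 0.393 + 0.854) = min(1, 1.461) = 1.000
(u /\ u) -> (w -> u) = min(1, 1 − 0.854 + 1.000) = min(1, 1.146) = 1.000
((u /\ u) -> (w -> u)) <-> v = 1 − |1.000 − 0.837| = 1 − 0.163 = 0.837
(v <-> (w /\ v)) /\ (((u /\ u) -> (w -> u)) <-> v) = min(0.556, 0.837) = 0.556

0.556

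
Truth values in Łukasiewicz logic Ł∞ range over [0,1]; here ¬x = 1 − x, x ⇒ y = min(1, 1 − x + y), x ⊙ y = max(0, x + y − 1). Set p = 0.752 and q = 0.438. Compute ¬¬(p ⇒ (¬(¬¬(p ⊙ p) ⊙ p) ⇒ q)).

p ⊙ p = max(0, 0.752 + 0.752 − 1) = max(0, 0.504) = 0.504
¬(p ⊙ p) = 1 − 0.504 = 0.496
¬¬(p ⊙ p) = 1 − 0.496 = 0.504
¬¬(p ⊙ p) ⊙ p = max(0, 0.504 + 0.752 − 1) = max(0, 0.256) = 0.256
¬(¬¬(p ⊙ p) ⊙ p) = 1 − 0.256 = 0.744
¬(¬¬(p ⊙ p) ⊙ p) ⇒ q = min(1, 1 − 0.744 + 0.438) = min(1, 0.694) = 0.694
p ⇒ (¬(¬¬(p ⊙ p) ⊙ p) ⇒ q) = min(1, 1 − 0.752 + 0.694) = min(1, 0.942) = 0.942
¬(p ⇒ (¬(¬¬(p ⊙ p) ⊙ p) ⇒ q)) = 1 − 0.942 = 0.058
¬¬(p ⇒ (¬(¬¬(p ⊙ p) ⊙ p) ⇒ q)) = 1 − 0.058 = 0.942

0.942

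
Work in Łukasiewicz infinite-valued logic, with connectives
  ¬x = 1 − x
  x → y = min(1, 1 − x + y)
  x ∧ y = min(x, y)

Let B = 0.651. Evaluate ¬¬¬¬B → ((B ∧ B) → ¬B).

¬B = 1 − 0.651 = 0.349
¬¬B = 1 − 0.349 = 0.651
¬¬¬B = 1 − 0.651 = 0.349
¬¬¬¬B = 1 − 0.349 = 0.651
B ∧ B = min(0.651, 0.651) = 0.651
(B ∧ B) → ¬B = min(1, 1 − 0.651 + 0.349) = min(1, 0.698) = 0.698
¬¬¬¬B → ((B ∧ B) → ¬B) = min(1, 1 − 0.651 + 0.698) = min(1, 1.047) = 1.000

1.000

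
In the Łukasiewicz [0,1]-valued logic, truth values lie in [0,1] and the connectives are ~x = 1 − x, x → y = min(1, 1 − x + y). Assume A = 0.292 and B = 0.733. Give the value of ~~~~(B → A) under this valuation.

B → A = min(1, 1 − 0.733 + 0.292) = min(1, 0.559) = 0.559
~(B → A) = 1 − 0.559 = 0.441
~~(B → A) = 1 − 0.441 = 0.559
~~~(B → A) = 1 − 0.559 = 0.441
~~~~(B → A) = 1 − 0.441 = 0.559

0.559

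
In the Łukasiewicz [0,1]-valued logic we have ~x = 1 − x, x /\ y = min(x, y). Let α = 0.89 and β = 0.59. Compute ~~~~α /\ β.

~α = 1 − 0.89 = 0.11
~~α = 1 − 0.11 = 0.89
~~~α = 1 − 0.89 = 0.11
~~~~α = 1 − 0.11 = 0.89
~~~~α /\ β = min(0.89, 0.59) = 0.59

0.59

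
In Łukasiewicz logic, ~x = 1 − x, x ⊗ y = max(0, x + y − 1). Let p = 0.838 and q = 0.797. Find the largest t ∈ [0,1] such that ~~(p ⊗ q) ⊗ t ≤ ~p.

0.527

p ⊗ q = max(0, 0.838 + 0.797 − 1) = max(0, 0.635) = 0.635
~(p ⊗ q) = 1 − 0.635 = 0.365
~~(p ⊗ q) = 1 − 0.365 = 0.635
So the left factor is ~~(p ⊗ q) = 0.635.
~p = 1 − 0.838 = 0.162
So the right-hand bound is ~p = 0.162.
The residuum of the Łukasiewicz t-norm gives the supremum: min(1, 1 − 0.635 + 0.162).
1 − 0.635 + 0.162 = 0.527, so t = min(1, 0.527) = 0.527.
Check: 0.635 ⊗ 0.527 = max(0, 0.162) = 0.162 ≤ 0.162.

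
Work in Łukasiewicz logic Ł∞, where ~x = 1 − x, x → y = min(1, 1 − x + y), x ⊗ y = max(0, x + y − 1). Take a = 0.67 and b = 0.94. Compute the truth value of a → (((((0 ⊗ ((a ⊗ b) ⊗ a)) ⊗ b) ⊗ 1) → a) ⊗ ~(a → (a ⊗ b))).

0.39

a ⊗ b = max(0, 0.67 + 0.94 − 1) = max(0, 0.61) = 0.61
(a ⊗ b) ⊗ a = max(0, 0.61 + 0.67 − 1) = max(0, 0.28) = 0.28
0 ⊗ ((a ⊗ b) ⊗ a) = max(0, 0.00 + 0.28 − 1) = max(0, -0.72) = 0.00
(0 ⊗ ((a ⊗ b) ⊗ a)) ⊗ b = max(0, 0.00 + 0.94 − 1) = max(0, -0.06) = 0.00
((0 ⊗ ((a ⊗ b) ⊗ a)) ⊗ b) ⊗ 1 = max(0, 0.00 + 1.00 − 1) = max(0, 0.00) = 0.00
(((0 ⊗ ((a ⊗ b) ⊗ a)) ⊗ b) ⊗ 1) → a = min(1, 1 − 0.00 + 0.67) = min(1, 1.67) = 1.00
a → (a ⊗ b) = min(1, 1 − 0.67 + 0.61) = min(1, 0.94) = 0.94
~(a → (a ⊗ b)) = 1 − 0.94 = 0.06
((((0 ⊗ ((a ⊗ b) ⊗ a)) ⊗ b) ⊗ 1) → a) ⊗ ~(a → (a ⊗ b)) = max(0, 1.00 + 0.06 − 1) = max(0, 0.06) = 0.06
a → (((((0 ⊗ ((a ⊗ b) ⊗ a)) ⊗ b) ⊗ 1) → a) ⊗ ~(a → (a ⊗ b))) = min(1, 1 − 0.67 + 0.06) = min(1, 0.39) = 0.39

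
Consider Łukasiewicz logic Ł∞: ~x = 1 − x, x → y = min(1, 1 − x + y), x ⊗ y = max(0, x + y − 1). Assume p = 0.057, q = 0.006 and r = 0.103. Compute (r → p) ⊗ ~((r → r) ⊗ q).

0.948

r → p = min(1, 1 − 0.103 + 0.057) = min(1, 0.954) = 0.954
r → r = min(1, 1 − 0.103 + 0.103) = min(1, 1.000) = 1.000
(r → r) ⊗ q = max(0, 1.000 + 0.006 − 1) = max(0, 0.006) = 0.006
~((r → r) ⊗ q) = 1 − 0.006 = 0.994
(r → p) ⊗ ~((r → r) ⊗ q) = max(0, 0.954 + 0.994 − 1) = max(0, 0.948) = 0.948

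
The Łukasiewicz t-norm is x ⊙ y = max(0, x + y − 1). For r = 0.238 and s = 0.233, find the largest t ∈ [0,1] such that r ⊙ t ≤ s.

The residuum of the Łukasiewicz t-norm gives the supremum: min(1, 1 − 0.238 + 0.233).
1 − 0.238 + 0.233 = 0.995, so t = min(1, 0.995) = 0.995.
Check: 0.238 ⊙ 0.995 = max(0, 0.233) = 0.233 ≤ 0.233.

0.995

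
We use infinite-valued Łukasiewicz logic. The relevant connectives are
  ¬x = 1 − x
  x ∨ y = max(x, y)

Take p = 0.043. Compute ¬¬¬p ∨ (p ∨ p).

0.957

¬p = 1 − 0.043 = 0.957
¬¬p = 1 − 0.957 = 0.043
¬¬¬p = 1 − 0.043 = 0.957
p ∨ p = max(0.043, 0.043) = 0.043
¬¬¬p ∨ (p ∨ p) = max(0.957, 0.043) = 0.957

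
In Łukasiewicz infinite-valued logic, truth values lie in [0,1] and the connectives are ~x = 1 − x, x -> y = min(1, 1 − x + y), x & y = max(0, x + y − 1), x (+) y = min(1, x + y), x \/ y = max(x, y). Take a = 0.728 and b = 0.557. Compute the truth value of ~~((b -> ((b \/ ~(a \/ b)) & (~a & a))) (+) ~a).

a \/ b = max(0.728, 0.557) = 0.728
~(a \/ b) = 1 − 0.728 = 0.272
b \/ ~(a \/ b) = max(0.557, 0.272) = 0.557
~a = 1 − 0.728 = 0.272
~a & a = max(0, 0.272 + 0.728 − 1) = max(0, 0.000) = 0.000
(b \/ ~(a \/ b)) & (~a & a) = max(0, 0.557 + 0.000 − 1) = max(0, -0.443) = 0.000
b -> ((b \/ ~(a \/ b)) & (~a & a)) = min(1, 1 − 0.557 + 0.000) = min(1, 0.443) = 0.443
(b -> ((b \/ ~(a \/ b)) & (~a & a))) (+) ~a = min(1, 0.443 + 0.272) = min(1, 0.715) = 0.715
~((b -> ((b \/ ~(a \/ b)) & (~a & a))) (+) ~a) = 1 − 0.715 = 0.285
~~((b -> ((b \/ ~(a \/ b)) & (~a & a))) (+) ~a) = 1 − 0.285 = 0.715

0.715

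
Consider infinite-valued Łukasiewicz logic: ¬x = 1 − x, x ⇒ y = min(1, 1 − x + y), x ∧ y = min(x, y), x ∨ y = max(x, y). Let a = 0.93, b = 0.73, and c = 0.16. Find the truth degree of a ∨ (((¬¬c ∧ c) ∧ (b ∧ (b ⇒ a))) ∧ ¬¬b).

¬c = 1 − 0.16 = 0.84
¬¬c = 1 − 0.84 = 0.16
¬¬c ∧ c = min(0.16, 0.16) = 0.16
b ⇒ a = min(1, 1 − 0.73 + 0.93) = min(1, 1.20) = 1.00
b ∧ (b ⇒ a) = min(0.73, 1.00) = 0.73
(¬¬c ∧ c) ∧ (b ∧ (b ⇒ a)) = min(0.16, 0.73) = 0.16
¬b = 1 − 0.73 = 0.27
¬¬b = 1 − 0.27 = 0.73
((¬¬c ∧ c) ∧ (b ∧ (b ⇒ a))) ∧ ¬¬b = min(0.16, 0.73) = 0.16
a ∨ (((¬¬c ∧ c) ∧ (b ∧ (b ⇒ a))) ∧ ¬¬b) = max(0.93, 0.16) = 0.93

0.93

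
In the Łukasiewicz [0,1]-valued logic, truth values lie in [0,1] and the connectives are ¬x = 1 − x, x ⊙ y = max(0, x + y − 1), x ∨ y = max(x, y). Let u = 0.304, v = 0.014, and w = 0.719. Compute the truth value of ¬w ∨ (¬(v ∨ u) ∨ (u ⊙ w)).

¬w = 1 − 0.719 = 0.281
v ∨ u = max(0.014, 0.304) = 0.304
¬(v ∨ u) = 1 − 0.304 = 0.696
u ⊙ w = max(0, 0.304 + 0.719 − 1) = max(0, 0.023) = 0.023
¬(v ∨ u) ∨ (u ⊙ w) = max(0.696, 0.023) = 0.696
¬w ∨ (¬(v ∨ u) ∨ (u ⊙ w)) = max(0.281, 0.696) = 0.696

0.696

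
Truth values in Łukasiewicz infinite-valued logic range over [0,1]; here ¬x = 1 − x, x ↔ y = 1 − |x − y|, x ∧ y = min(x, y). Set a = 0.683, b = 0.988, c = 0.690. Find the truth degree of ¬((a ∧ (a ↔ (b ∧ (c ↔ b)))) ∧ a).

0.317

c ↔ b = 1 − |0.690 − 0.988| = 1 − 0.298 = 0.702
b ∧ (c ↔ b) = min(0.988, 0.702) = 0.702
a ↔ (b ∧ (c ↔ b)) = 1 − |0.683 − 0.702| = 1 − 0.019 = 0.981
a ∧ (a ↔ (b ∧ (c ↔ b))) = min(0.683, 0.981) = 0.683
(a ∧ (a ↔ (b ∧ (c ↔ b)))) ∧ a = min(0.683, 0.683) = 0.683
¬((a ∧ (a ↔ (b ∧ (c ↔ b)))) ∧ a) = 1 − 0.683 = 0.317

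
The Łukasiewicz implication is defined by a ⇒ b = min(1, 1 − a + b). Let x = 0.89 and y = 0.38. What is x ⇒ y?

x ⇒ y = min(1, 1 − 0.89 + 0.38) = min(1, 0.49) = 0.49
For comparison, the Gödel implication (1 if a ≤ b else b) would give 0.38.

0.49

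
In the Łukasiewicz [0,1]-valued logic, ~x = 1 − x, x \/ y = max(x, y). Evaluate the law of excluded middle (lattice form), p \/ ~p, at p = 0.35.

0.65

~p = 1 − 0.35 = 0.65
p \/ ~p = max(0.35, 0.65) = 0.65
(The value 0.65 < 1 shows this instance is not satisfied; not a Ł∞-tautology — its value is max(a, 1−a).)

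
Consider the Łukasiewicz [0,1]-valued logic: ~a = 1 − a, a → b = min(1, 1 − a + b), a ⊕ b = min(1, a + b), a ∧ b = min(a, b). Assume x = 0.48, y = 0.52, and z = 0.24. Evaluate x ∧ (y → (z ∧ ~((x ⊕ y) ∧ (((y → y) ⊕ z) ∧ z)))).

0.48

x ⊕ y = min(1, 0.48 + 0.52) = min(1, 1.00) = 1.00
y → y = min(1, 1 − 0.52 + 0.52) = min(1, 1.00) = 1.00
(y → y) ⊕ z = min(1, 1.00 + 0.24) = min(1, 1.24) = 1.00
((y → y) ⊕ z) ∧ z = min(1.00, 0.24) = 0.24
(x ⊕ y) ∧ (((y → y) ⊕ z) ∧ z) = min(1.00, 0.24) = 0.24
~((x ⊕ y) ∧ (((y → y) ⊕ z) ∧ z)) = 1 − 0.24 = 0.76
z ∧ ~((x ⊕ y) ∧ (((y → y) ⊕ z) ∧ z)) = min(0.24, 0.76) = 0.24
y → (z ∧ ~((x ⊕ y) ∧ (((y → y) ⊕ z) ∧ z))) = min(1, 1 − 0.52 + 0.24) = min(1, 0.72) = 0.72
x ∧ (y → (z ∧ ~((x ⊕ y) ∧ (((y → y) ⊕ z) ∧ z)))) = min(0.48, 0.72) = 0.48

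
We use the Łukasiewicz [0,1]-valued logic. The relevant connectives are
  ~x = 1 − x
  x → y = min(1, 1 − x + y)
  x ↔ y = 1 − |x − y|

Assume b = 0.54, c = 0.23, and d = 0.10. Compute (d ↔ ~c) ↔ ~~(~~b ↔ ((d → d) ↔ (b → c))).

~c = 1 − 0.23 = 0.77
d ↔ ~c = 1 − |0.10 − 0.77| = 1 − 0.67 = 0.33
~b = 1 − 0.54 = 0.46
~~b = 1 − 0.46 = 0.54
d → d = min(1, 1 − 0.10 + 0.10) = min(1, 1.00) = 1.00
b → c = min(1, 1 − 0.54 + 0.23) = min(1, 0.69) = 0.69
(d → d) ↔ (b → c) = 1 − |1.00 − 0.69| = 1 − 0.31 = 0.69
~~b ↔ ((d → d) ↔ (b → c)) = 1 − |0.54 − 0.69| = 1 − 0.15 = 0.85
~(~~b ↔ ((d → d) ↔ (b → c))) = 1 − 0.85 = 0.15
~~(~~b ↔ ((d → d) ↔ (b → c))) = 1 − 0.15 = 0.85
(d ↔ ~c) ↔ ~~(~~b ↔ ((d → d) ↔ (b → c))) = 1 − |0.33 − 0.85| = 1 − 0.52 = 0.48

0.48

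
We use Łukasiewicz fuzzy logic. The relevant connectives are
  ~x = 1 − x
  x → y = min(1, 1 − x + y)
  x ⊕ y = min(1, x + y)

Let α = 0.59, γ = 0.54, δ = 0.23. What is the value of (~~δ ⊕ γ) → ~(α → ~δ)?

0.23

~δ = 1 − 0.23 = 0.77
~~δ = 1 − 0.77 = 0.23
~~δ ⊕ γ = min(1, 0.23 + 0.54) = min(1, 0.77) = 0.77
α → ~δ = min(1, 1 − 0.59 + 0.77) = min(1, 1.18) = 1.00
~(α → ~δ) = 1 − 1.00 = 0.00
(~~δ ⊕ γ) → ~(α → ~δ) = min(1, 1 − 0.77 + 0.00) = min(1, 0.23) = 0.23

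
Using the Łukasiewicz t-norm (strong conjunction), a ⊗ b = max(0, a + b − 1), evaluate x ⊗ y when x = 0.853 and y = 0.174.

x ⊗ y = max(0, 0.853 + 0.174 − 1) = max(0, 0.027) = 0.027
For comparison, the Gödel (minimum) t-norm min(a, b) would give 0.174.

0.027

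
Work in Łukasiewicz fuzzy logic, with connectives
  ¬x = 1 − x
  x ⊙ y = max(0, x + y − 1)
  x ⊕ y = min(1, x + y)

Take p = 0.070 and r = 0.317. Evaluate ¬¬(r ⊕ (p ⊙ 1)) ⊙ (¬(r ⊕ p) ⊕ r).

0.317

p ⊙ 1 = max(0, 0.070 + 1.000 − 1) = max(0, 0.070) = 0.070
r ⊕ (p ⊙ 1) = min(1, 0.317 + 0.070) = min(1, 0.387) = 0.387
¬(r ⊕ (p ⊙ 1)) = 1 − 0.387 = 0.613
¬¬(r ⊕ (p ⊙ 1)) = 1 − 0.613 = 0.387
r ⊕ p = min(1, 0.317 + 0.070) = min(1, 0.387) = 0.387
¬(r ⊕ p) = 1 − 0.387 = 0.613
¬(r ⊕ p) ⊕ r = min(1, 0.613 + 0.317) = min(1, 0.930) = 0.930
¬¬(r ⊕ (p ⊙ 1)) ⊙ (¬(r ⊕ p) ⊕ r) = max(0, 0.387 + 0.930 − 1) = max(0, 0.317) = 0.317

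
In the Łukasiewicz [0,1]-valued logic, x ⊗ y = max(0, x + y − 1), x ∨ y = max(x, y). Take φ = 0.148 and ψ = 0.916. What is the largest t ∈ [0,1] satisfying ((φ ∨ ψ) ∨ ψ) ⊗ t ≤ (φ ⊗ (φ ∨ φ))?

0.084

φ ∨ ψ = max(0.148, 0.916) = 0.916
(φ ∨ ψ) ∨ ψ = max(0.916, 0.916) = 0.916
So the left factor is (φ ∨ ψ) ∨ ψ = 0.916.
φ ∨ φ = max(0.148, 0.148) = 0.148
φ ⊗ (φ ∨ φ) = max(0, 0.148 + 0.148 − 1) = max(0, -0.704) = 0.000
So the right-hand bound is φ ⊗ (φ ∨ φ) = 0.000.
The residuum of the Łukasiewicz t-norm gives the supremum: min(1, 1 − 0.916 + 0.000).
1 − 0.916 + 0.000 = 0.084, so t = min(1, 0.084) = 0.084.
Check: 0.916 ⊗ 0.084 = max(0, 0.000) = 0.000 ≤ 0.000.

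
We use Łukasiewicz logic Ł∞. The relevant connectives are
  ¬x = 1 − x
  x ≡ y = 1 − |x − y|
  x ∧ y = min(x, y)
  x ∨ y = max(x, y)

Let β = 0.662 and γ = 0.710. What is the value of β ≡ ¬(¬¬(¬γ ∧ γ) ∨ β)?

¬γ = 1 − 0.710 = 0.290
¬γ ∧ γ = min(0.290, 0.710) = 0.290
¬(¬γ ∧ γ) = 1 − 0.290 = 0.710
¬¬(¬γ ∧ γ) = 1 − 0.710 = 0.290
¬¬(¬γ ∧ γ) ∨ β = max(0.290, 0.662) = 0.662
¬(¬¬(¬γ ∧ γ) ∨ β) = 1 − 0.662 = 0.338
β ≡ ¬(¬¬(¬γ ∧ γ) ∨ β) = 1 − |0.662 − 0.338| = 1 − 0.324 = 0.676

0.676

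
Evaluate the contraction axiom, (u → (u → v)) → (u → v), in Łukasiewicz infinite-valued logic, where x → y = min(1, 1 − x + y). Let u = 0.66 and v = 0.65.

0.99

u → v = min(1, 1 − 0.66 + 0.65) = min(1, 0.99) = 0.99
u → (u → v) = min(1, 1 − 0.66 + 0.99) = min(1, 1.33) = 1.00
(u → (u → v)) → (u → v) = min(1, 1 − 1.00 + 0.99) = min(1, 0.99) = 0.99
(The value 0.99 < 1 shows this instance is not satisfied; fails in Ł∞ (the t-norm is not idempotent).)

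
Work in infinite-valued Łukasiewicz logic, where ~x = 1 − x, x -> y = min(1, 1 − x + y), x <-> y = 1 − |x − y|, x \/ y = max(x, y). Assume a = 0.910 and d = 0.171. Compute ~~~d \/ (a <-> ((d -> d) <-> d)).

~d = 1 − 0.171 = 0.829
~~d = 1 − 0.829 = 0.171
~~~d = 1 − 0.171 = 0.829
d -> d = min(1, 1 − 0.171 + 0.171) = min(1, 1.000) = 1.000
(d -> d) <-> d = 1 − |1.000 − 0.171| = 1 − 0.829 = 0.171
a <-> ((d -> d) <-> d) = 1 − |0.910 − 0.171| = 1 − 0.739 = 0.261
~~~d \/ (a <-> ((d -> d) <-> d)) = max(0.829, 0.261) = 0.829

0.829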